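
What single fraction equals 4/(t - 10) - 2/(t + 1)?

Common denominator (t - 10)(t + 1). Numerator: 4(t + 1) - 2(t - 10) = (4t + 4) - (2t - 20) = 2t + 24
Result: (2t + 24)/[(t - 10)(t + 1)]


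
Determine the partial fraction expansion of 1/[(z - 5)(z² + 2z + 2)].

Cover-up at z = 5: A = 1/(5² + 2·5 + 2) = 1/37. Then B = -A = -1/37, C = -A·(2 + 5) = -7/37
Result: (1/37)/(z - 5) - ((1/37)z + 7/37)/(z² + 2z + 2)


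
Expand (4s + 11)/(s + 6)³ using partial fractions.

(4s + 11) = P(s + 6)² + Q(s + 6) + R. At s = -6: R = 4·(-6) + 11 = -13. Coefficients: P = 0, Q = 4
Result: 4/(s + 6)² - 13/(s + 6)³


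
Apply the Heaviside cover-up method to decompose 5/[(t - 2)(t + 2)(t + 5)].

Cover (t - 2), t=2: A = 5/[(2 + 2)(2 + 5)] = 5/28. Cover (t + 2), t=-2: B = 5/[(-2 - 2)(-2 + 5)] = -5/12. Cover (t + 5), t=-5: C = 5/[(-5 - 2)(-5 + 2)] = 5/21.
Result: (5/28)/(t - 2) - (5/12)/(t + 2) + (5/21)/(t + 5)


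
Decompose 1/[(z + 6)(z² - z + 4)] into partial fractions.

Cover-up at z = -6: A = 1/((-6)² - 1·(-6) + 4) = 1/46. Then B = -A = -1/46, C = -A·(-1 - 6) = 7/46
Result: (1/46)/(z + 6) - ((1/46)z - 7/46)/(z² - z + 4)


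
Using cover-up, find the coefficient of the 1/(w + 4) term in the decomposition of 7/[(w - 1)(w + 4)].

Cover (w + 4), set w=-4: 7/((w - 1) at w=-4) = 7/(-5) = -7/5


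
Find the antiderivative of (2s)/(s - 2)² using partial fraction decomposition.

Decompose: α = 2, β = 2·2 + 0 = 4, so (2s)/(s - 2)² = 2/(s - 2) + 4/(s - 2)². Integrate: ∫ α/(s - 2) ds = 2 ln|(s - 2)|; ∫ β/(s - 2)² ds = -4/(s - 2). Sum: 2 ln|(s - 2)| - 4/(s - 2) + C


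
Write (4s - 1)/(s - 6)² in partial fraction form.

(4s - 1) = A(s - 6) + B. At s = 6: B = 4·6 - 1 = 23. Coeff of s: A = 4
Result: 4/(s - 6) + 23/(s - 6)²


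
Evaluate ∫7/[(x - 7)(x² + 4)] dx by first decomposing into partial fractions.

Cover-up at x=7: A = 7/(7²+4) = 7/53. Coeff matching: B = -7/53, C = -49/53. Decomposition: (7/53)/(x - 7) - ((7/53)x + 49/53)/(x² + 4). Integrate: linear → ln, quadratic → (1/2)ln + arctan: (7/53) ln|(x - 7)| - (7/106) ln(x² + 4) - (49/106) arctan(x/2) + C


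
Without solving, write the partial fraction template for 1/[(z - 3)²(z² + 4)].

Repeated linear + quadratic: A/(z - 3) + B/(z - 3)² + (Cz + D)/(z² + 4)


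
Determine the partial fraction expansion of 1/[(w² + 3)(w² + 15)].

Coefficient matching gives A = C = 0, B = 1/(15-3) = 1/12, D = -B = -1/12
Result: (1/12)/(w² + 3) - (1/12)/(w² + 15)


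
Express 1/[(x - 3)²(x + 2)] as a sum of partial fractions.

Cover-up at x=-2: C = 1/(-2 - 3)² = 1/25. Cover-up at x=3: B = 1/(3 + 2) = 1/5. Comparing x² coeff: A = -C = -1/25
Result: (-1/25)/(x - 3) + (1/5)/(x - 3)² + (1/25)/(x + 2)


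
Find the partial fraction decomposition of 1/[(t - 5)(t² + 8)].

Cover-up at t = 5: α = 1/(5² + 8) = 1/33. Then β = -α = -1/33, γ = -α·(0 + 5) = -5/33
Result: (1/33)/(t - 5) - ((1/33)t + 5/33)/(t² + 8)


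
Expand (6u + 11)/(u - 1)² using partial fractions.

(6u + 11) = A(u - 1) + B. At u = 1: B = 6·1 + 11 = 17. Coeff of u: A = 6
Result: 6/(u - 1) + 17/(u - 1)²


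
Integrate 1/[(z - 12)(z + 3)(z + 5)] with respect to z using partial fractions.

Cover-up: α = 1/255, β = -1/30, γ = 1/34. Decomposition: (1/255)/(z - 12) - (1/30)/(z + 3) + (1/34)/(z + 5). Integrate each term: (1/255) ln|(z - 12)| - (1/30) ln|(z + 3)| + (1/34) ln|(z + 5)| + C


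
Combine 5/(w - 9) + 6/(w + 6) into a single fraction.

Common denominator (w - 9)(w + 6). Numerator: 5(w + 6) + 6(w - 9) = (5w + 30) + (6w - 54) = 11w - 24
Result: (11w - 24)/[(w - 9)(w + 6)]


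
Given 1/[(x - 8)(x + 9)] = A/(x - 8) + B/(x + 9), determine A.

Cover-up at x = 8: A = 1/(8 + 9) = 1/17


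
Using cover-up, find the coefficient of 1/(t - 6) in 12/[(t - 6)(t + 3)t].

Cover (t - 6), set t=6: 12/[(6 + 3)(6 - 0)] = 2/9


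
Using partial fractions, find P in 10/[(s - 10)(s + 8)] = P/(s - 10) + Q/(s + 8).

Cover-up at s = 10: P = 10/(10 + 8) = 10/18 = 5/9


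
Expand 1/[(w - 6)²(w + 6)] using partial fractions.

Cover-up at w=-6: R = 1/(-6 - 6)² = 1/144. Cover-up at w=6: Q = 1/(6 + 6) = 1/12. Comparing w² coeff: P = -R = -1/144
Result: (-1/144)/(w - 6) + (1/12)/(w - 6)² + (1/144)/(w + 6)


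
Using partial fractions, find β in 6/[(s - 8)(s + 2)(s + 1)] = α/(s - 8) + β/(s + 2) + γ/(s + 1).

Cover-up at s = -2: β = 6/[(-2 - 8)(-2 + 1)] = 6/[(-10)(-1)] = 6/10 = 3/5


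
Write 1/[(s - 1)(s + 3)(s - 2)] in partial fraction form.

Using cover-up method: A = -1/4, B = 1/20, C = 1/5
Result: (-1/4)/(s - 1) + (1/20)/(s + 3) + (1/5)/(s - 2)


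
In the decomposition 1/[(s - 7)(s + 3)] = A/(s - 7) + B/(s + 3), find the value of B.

Cover-up at s = -3: B = 1/(-3 - 7) = -1/10


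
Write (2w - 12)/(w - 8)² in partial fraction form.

(2w - 12) = α(w - 8) + β. At w = 8: β = 2·8 - 12 = 4. Coeff of w: α = 2
Result: 2/(w - 8) + 4/(w - 8)²


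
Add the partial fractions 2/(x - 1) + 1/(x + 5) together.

Common denominator (x - 1)(x + 5). Numerator: 2(x + 5) + 1(x - 1) = (2x + 10) + (x - 1) = 3x + 9
Result: (3x + 9)/[(x - 1)(x + 5)]


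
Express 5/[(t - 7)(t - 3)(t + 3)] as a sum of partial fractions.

Using cover-up method: A = 1/8, B = -5/24, C = 1/12
Result: (1/8)/(t - 7) - (5/24)/(t - 3) + (1/12)/(t + 3)


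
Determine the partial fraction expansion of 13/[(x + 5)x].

13/(x + 5)x = P/(x + 5) + Q/x. P = 13/(-5 - 0) = -13/5, Q = 13/(0 + 5) = 13/5
Result: (-13/5)/(x + 5) + (13/5)/x


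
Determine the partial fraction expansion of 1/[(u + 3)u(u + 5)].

Using cover-up method: P = -1/6, Q = 1/15, R = 1/10
Result: (-1/6)/(u + 3) + (1/15)/u + (1/10)/(u + 5)


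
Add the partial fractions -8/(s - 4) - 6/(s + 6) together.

Common denominator (s - 4)(s + 6). Numerator: -8(s + 6) - 6(s - 4) = (-8s - 48) - (6s - 24) = -14s - 24
Result: (-14s - 24)/[(s - 4)(s + 6)]


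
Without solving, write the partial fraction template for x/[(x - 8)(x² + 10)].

Linear + irreducible quadratic: P/(x - 8) + (Qx + R)/(x² + 10)


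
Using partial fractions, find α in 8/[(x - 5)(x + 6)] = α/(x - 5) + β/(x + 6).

Cover-up at x = 5: α = 8/(5 + 6) = 8/11


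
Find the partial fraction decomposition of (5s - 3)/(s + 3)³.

(5s - 3) = P(s + 3)² + Q(s + 3) + R. At s = -3: R = 5·(-3) - 3 = -18. Coefficients: P = 0, Q = 5
Result: 5/(s + 3)² - 18/(s + 3)³


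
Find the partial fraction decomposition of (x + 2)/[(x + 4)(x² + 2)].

At x=-4: P = (1·(-4) + 2)/((-4)² + 2) = -1/9. Q = -P = 1/9, R = 1 - (-4)·P = 5/9
Result: (-1/9)/(x + 4) + ((1/9)x + 5/9)/(x² + 2)


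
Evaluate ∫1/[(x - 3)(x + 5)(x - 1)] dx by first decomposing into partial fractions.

Cover-up: α = 1/16, β = 1/48, γ = -1/12. Decomposition: (1/16)/(x - 3) + (1/48)/(x + 5) - (1/12)/(x - 1). Integrate each term: (1/16) ln|(x - 3)| + (1/48) ln|(x + 5)| - (1/12) ln|(x - 1)| + C


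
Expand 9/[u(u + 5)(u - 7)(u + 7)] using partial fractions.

Using Heaviside cover-up: (-9/245)/u + (3/40)/(u + 5) + (3/392)/(u - 7) - (9/196)/(u + 7)


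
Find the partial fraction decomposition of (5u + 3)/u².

(5u + 3) = Pu + Q. At u = 0: Q = 5·0 + 3 = 3. Coeff of u: P = 5
Result: 5/u + 3/u²


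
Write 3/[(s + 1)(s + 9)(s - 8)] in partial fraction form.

Using cover-up method: P = -1/24, Q = 3/136, R = 1/51
Result: (-1/24)/(s + 1) + (3/136)/(s + 9) + (1/51)/(s - 8)


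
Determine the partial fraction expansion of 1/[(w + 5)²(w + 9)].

Cover-up at w=-9: R = 1/(-9 + 5)² = 1/16. Cover-up at w=-5: Q = 1/(-5 + 9) = 1/4. Comparing w² coeff: P = -R = -1/16
Result: (-1/16)/(w + 5) + (1/4)/(w + 5)² + (1/16)/(w + 9)


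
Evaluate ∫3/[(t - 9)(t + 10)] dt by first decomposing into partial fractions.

Decompose: 3/[(t - 9)(t + 10)] = (3/19)/(t - 9) - (3/19)/(t + 10). Integrate each term: (3/19) ln|(t - 9)| - (3/19) ln|(t + 10)| + C


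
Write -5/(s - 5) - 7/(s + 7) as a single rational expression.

Common denominator (s - 5)(s + 7). Numerator: -5(s + 7) - 7(s - 5) = (-5s - 35) - (7s - 35) = -12s
Result: (-12s)/[(s - 5)(s + 7)]


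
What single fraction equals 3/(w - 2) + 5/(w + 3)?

Common denominator (w - 2)(w + 3). Numerator: 3(w + 3) + 5(w - 2) = (3w + 9) + (5w - 10) = 8w - 1
Result: (8w - 1)/[(w - 2)(w + 3)]


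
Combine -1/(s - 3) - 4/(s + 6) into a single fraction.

Common denominator (s - 3)(s + 6). Numerator: -1(s + 6) - 4(s - 3) = (-s - 6) - (4s - 12) = -5s + 6
Result: (-5s + 6)/[(s - 3)(s + 6)]


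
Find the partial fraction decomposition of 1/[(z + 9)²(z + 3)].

Cover-up at z=-3: R = 1/(-3 + 9)² = 1/36. Cover-up at z=-9: Q = 1/(-9 + 3) = -1/6. Comparing z² coeff: P = -R = -1/36
Result: (-1/36)/(z + 9) - (1/6)/(z + 9)² + (1/36)/(z + 3)


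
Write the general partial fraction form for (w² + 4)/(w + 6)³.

Repeated linear factor (power 3): P/(w + 6) + Q/(w + 6)² + R/(w + 6)³


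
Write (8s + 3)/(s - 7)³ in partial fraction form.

(8s + 3) = α(s - 7)² + β(s - 7) + γ. At s = 7: γ = 8·7 + 3 = 59. Coefficients: α = 0, β = 8
Result: 8/(s - 7)² + 59/(s - 7)³


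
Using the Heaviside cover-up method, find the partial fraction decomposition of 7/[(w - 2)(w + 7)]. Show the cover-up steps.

Cover (w - 2): set w=2, get A = 7/(2 + 7) = 7/9. Cover (w + 7): set w=-7, get B = 7/(-7 - 2) = -7/9.
Result: (7/9)/(w - 2) - (7/9)/(w + 7)


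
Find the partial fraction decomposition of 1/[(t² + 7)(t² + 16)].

Coefficient matching gives α = γ = 0, β = 1/(16-7) = 1/9, δ = -β = -1/9
Result: (1/9)/(t² + 7) - (1/9)/(t² + 16)


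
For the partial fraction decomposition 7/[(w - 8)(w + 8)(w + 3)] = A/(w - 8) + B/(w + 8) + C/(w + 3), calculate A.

Cover-up at w = 8: A = 7/[(8 + 8)(8 + 3)] = 7/[(16)(11)] = 7/176


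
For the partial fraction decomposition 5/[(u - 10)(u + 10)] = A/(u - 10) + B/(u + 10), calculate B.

Cover-up at u = -10: B = 5/(-10 - 10) = -5/20 = -1/4


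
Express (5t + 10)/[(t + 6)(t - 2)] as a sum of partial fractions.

At t=-6: A = (5·(-6) + 10)/(-6 - 2) = 5/2. At t=2: B = (5·2 + 10)/(2 + 6) = 5/2
Result: (5/2)/(t + 6) + (5/2)/(t - 2)


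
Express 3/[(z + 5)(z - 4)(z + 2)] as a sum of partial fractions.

Using cover-up method: α = 1/9, β = 1/18, γ = -1/6
Result: (1/9)/(z + 5) + (1/18)/(z - 4) - (1/6)/(z + 2)


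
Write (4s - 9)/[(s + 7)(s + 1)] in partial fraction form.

At s=-7: P = (4·(-7) - 9)/(-7 + 1) = 37/6. At s=-1: Q = (4·(-1) - 9)/(-1 + 7) = -13/6
Result: (37/6)/(s + 7) - (13/6)/(s + 1)


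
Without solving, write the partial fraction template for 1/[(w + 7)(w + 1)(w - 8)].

Three distinct linear factors: A/(w + 7) + B/(w + 1) + C/(w - 8)


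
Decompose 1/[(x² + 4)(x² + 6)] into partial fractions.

Coefficient matching gives P = R = 0, Q = 1/(6-4) = 1/2, S = -Q = -1/2
Result: (1/2)/(x² + 4) - (1/2)/(x² + 6)


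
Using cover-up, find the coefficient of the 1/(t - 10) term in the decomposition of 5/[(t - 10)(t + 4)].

Cover (t - 10), set t=10: 5/((t + 4) at t=10) = 5/(14) = 5/14


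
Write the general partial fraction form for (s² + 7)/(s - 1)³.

Repeated linear factor (power 3): A/(s - 1) + B/(s - 1)² + C/(s - 1)³


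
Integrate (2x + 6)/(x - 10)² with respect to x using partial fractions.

Decompose: A = 2, B = 2·10 + 6 = 26, so (2x + 6)/(x - 10)² = 2/(x - 10) + 26/(x - 10)². Integrate: ∫ A/(x - 10) dx = 2 ln|(x - 10)|; ∫ B/(x - 10)² dx = -26/(x - 10). Sum: 2 ln|(x - 10)| - 26/(x - 10) + C


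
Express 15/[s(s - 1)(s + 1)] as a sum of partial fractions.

Using cover-up method: α = -15, β = 15/2, γ = 15/2
Result: -15/s + (15/2)/(s - 1) + (15/2)/(s + 1)


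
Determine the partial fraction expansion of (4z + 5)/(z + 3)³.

(4z + 5) = A(z + 3)² + B(z + 3) + C. At z = -3: C = 4·(-3) + 5 = -7. Coefficients: A = 0, B = 4
Result: 4/(z + 3)² - 7/(z + 3)³


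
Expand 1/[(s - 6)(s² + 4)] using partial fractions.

Cover-up at s = 6: P = 1/(6² + 4) = 1/40. Then Q = -P = -1/40, R = -P·(0 + 6) = -3/20
Result: (1/40)/(s - 6) - ((1/40)s + 3/20)/(s² + 4)


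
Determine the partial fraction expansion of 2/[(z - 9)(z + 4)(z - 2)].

Using cover-up method: P = 2/91, Q = 1/39, R = -1/21
Result: (2/91)/(z - 9) + (1/39)/(z + 4) - (1/21)/(z - 2)


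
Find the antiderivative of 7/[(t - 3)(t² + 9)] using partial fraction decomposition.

Cover-up at t=3: A = 7/(3²+9) = 7/18. Coeff matching: B = -7/18, C = -7/6. Decomposition: (7/18)/(t - 3) - ((7/18)t + 7/6)/(t² + 9). Integrate: linear → ln, quadratic → (1/2)ln + arctan: (7/18) ln|(t - 3)| - (7/36) ln(t² + 9) - (7/18) arctan(t/3) + C


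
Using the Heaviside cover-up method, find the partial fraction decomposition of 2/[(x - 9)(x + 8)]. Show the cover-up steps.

Cover (x - 9): set x=9, get α = 2/(9 + 8) = 2/17. Cover (x + 8): set x=-8, get β = 2/(-8 - 9) = -2/17.
Result: (2/17)/(x - 9) - (2/17)/(x + 8)


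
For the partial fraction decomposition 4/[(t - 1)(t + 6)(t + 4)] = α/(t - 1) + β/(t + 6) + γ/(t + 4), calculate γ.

Cover-up at t = -4: γ = 4/[(-4 - 1)(-4 + 6)] = 4/[(-5)(2)] = -4/10 = -2/5


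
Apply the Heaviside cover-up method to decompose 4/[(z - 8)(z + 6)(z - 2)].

Cover (z - 8), z=8: A = 4/[(8 + 6)(8 - 2)] = 1/21. Cover (z + 6), z=-6: B = 4/[(-6 - 8)(-6 - 2)] = 1/28. Cover (z - 2), z=2: C = 4/[(2 - 8)(2 + 6)] = -1/12.
Result: (1/21)/(z - 8) + (1/28)/(z + 6) - (1/12)/(z - 2)


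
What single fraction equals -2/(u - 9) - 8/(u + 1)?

Common denominator (u - 9)(u + 1). Numerator: -2(u + 1) - 8(u - 9) = (-2u - 2) - (8u - 72) = -10u + 70
Result: (-10u + 70)/[(u - 9)(u + 1)]


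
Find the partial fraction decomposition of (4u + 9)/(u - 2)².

(4u + 9) = A(u - 2) + B. At u = 2: B = 4·2 + 9 = 17. Coeff of u: A = 4
Result: 4/(u - 2) + 17/(u - 2)²


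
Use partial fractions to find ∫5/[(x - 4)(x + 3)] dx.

Decompose: 5/[(x - 4)(x + 3)] = (5/7)/(x - 4) - (5/7)/(x + 3). Integrate each term: (5/7) ln|(x - 4)| - (5/7) ln|(x + 3)| + C


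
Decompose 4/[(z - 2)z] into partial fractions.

4/(z - 2)z = P/(z - 2) + Q/z. P = 4/(2 - 0) = 2, Q = 4/(0 - 2) = -2
Result: 2/(z - 2) - 2/z


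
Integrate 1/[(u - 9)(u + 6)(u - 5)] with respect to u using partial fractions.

Cover-up: P = 1/60, Q = 1/165, R = -1/44. Decomposition: (1/60)/(u - 9) + (1/165)/(u + 6) - (1/44)/(u - 5). Integrate each term: (1/60) ln|(u - 9)| + (1/165) ln|(u + 6)| - (1/44) ln|(u - 5)| + C


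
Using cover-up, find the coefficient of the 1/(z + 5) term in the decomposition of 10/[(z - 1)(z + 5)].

Cover (z + 5), set z=-5: 10/((z - 1) at z=-5) = 10/(-6) = -5/3


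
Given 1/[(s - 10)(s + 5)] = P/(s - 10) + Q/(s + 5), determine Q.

Cover-up at s = -5: Q = 1/(-5 - 10) = -1/15


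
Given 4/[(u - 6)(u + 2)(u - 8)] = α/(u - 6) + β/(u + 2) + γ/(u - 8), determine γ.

Cover-up at u = 8: γ = 4/[(8 - 6)(8 + 2)] = 4/[(2)(10)] = 4/20 = 1/5


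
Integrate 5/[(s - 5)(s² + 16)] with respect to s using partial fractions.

Cover-up at s=5: A = 5/(5²+16) = 5/41. Coeff matching: B = -5/41, C = -25/41. Decomposition: (5/41)/(s - 5) - ((5/41)s + 25/41)/(s² + 16). Integrate: linear → ln, quadratic → (1/2)ln + arctan: (5/41) ln|(s - 5)| - (5/82) ln(s² + 16) - (25/164) arctan(s/4) + C


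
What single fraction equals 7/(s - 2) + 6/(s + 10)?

Common denominator (s - 2)(s + 10). Numerator: 7(s + 10) + 6(s - 2) = (7s + 70) + (6s - 12) = 13s + 58
Result: (13s + 58)/[(s - 2)(s + 10)]


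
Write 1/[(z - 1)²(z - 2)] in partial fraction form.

Cover-up at z=2: C = 1/(2 - 1)² = 1. Cover-up at z=1: B = 1/(1 - 2) = -1. Comparing z² coeff: A = -C = -1
Result: -1/(z - 1) - 1/(z - 1)² + 1/(z - 2)


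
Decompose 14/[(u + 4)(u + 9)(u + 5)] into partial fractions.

Using cover-up method: A = 14/5, B = 7/10, C = -7/2
Result: (14/5)/(u + 4) + (7/10)/(u + 9) - (7/2)/(u + 5)


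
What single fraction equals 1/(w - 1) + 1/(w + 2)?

Common denominator (w - 1)(w + 2). Numerator: 1(w + 2) + 1(w - 1) = (w + 2) + (w - 1) = 2w + 1
Result: (2w + 1)/[(w - 1)(w + 2)]


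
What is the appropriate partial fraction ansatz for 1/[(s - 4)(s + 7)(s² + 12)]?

Two linear + quadratic: A/(s - 4) + B/(s + 7) + (Cs + D)/(s² + 12)


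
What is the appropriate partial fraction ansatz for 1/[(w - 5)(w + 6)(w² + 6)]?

Two linear + quadratic: α/(w - 5) + β/(w + 6) + (γw + δ)/(w² + 6)


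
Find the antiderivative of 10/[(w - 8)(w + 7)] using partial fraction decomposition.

Decompose: 10/[(w - 8)(w + 7)] = (2/3)/(w - 8) - (2/3)/(w + 7). Integrate each term: (2/3) ln|(w - 8)| - (2/3) ln|(w + 7)| + C


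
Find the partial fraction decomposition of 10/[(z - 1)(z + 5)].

10/(z - 1)(z + 5) = α/(z - 1) + β/(z + 5). α = 10/(1 + 5) = 5/3, β = 10/(-5 - 1) = -5/3
Result: (5/3)/(z - 1) - (5/3)/(z + 5)


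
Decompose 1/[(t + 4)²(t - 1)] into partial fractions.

Cover-up at t=1: C = 1/(1 + 4)² = 1/25. Cover-up at t=-4: B = 1/(-4 - 1) = -1/5. Comparing t² coeff: A = -C = -1/25
Result: (-1/25)/(t + 4) - (1/5)/(t + 4)² + (1/25)/(t - 1)


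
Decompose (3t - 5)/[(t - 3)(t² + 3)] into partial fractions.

At t=3: A = (3·3 - 5)/(3² + 3) = 1/3. B = -A = -1/3, C = 3 - 3·A = 2
Result: (1/3)/(t - 3) - ((1/3)t - 2)/(t² + 3)


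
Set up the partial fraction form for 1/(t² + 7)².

Repeated quadratic factor: (αt + β)/(t² + 7) + (γt + δ)/(t² + 7)²


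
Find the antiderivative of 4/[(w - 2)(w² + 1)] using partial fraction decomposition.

Cover-up at w=2: A = 4/(2²+1) = 4/5. Coeff matching: B = -4/5, C = -8/5. Decomposition: (4/5)/(w - 2) - ((4/5)w + 8/5)/(w² + 1). Integrate: linear → ln, quadratic → (1/2)ln + arctan: (4/5) ln|(w - 2)| - (2/5) ln(w² + 1) - (8/5) arctan(w) + C


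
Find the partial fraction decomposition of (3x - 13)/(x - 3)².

(3x - 13) = A(x - 3) + B. At x = 3: B = 3·3 - 13 = -4. Coeff of x: A = 3
Result: 3/(x - 3) - 4/(x - 3)²


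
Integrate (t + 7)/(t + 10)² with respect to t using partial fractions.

Decompose: A = 1, B = 1·(-10) + 7 = -3, so (t + 7)/(t + 10)² = 1/(t + 10) - 3/(t + 10)². Integrate: ∫ A/(t + 10) dt = ln|(t + 10)|; ∫ B/(t + 10)² dt = 3/(t + 10). Sum: ln|(t + 10)| + 3/(t + 10) + C


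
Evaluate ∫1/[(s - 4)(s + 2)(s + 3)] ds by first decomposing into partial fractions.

Cover-up: A = 1/42, B = -1/6, C = 1/7. Decomposition: (1/42)/(s - 4) - (1/6)/(s + 2) + (1/7)/(s + 3). Integrate each term: (1/42) ln|(s - 4)| - (1/6) ln|(s + 2)| + (1/7) ln|(s + 3)| + C


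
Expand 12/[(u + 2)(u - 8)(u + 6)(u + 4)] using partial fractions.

Using Heaviside cover-up: (-3/20)/(u + 2) + (1/140)/(u - 8) - (3/28)/(u + 6) + (1/4)/(u + 4)


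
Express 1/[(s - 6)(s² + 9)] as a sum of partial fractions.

Cover-up at s = 6: P = 1/(6² + 9) = 1/45. Then Q = -P = -1/45, R = -P·(0 + 6) = -2/15
Result: (1/45)/(s - 6) - ((1/45)s + 2/15)/(s² + 9)


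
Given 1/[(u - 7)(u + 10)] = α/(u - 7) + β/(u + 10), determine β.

Cover-up at u = -10: β = 1/(-10 - 7) = -1/17


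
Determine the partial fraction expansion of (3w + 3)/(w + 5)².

(3w + 3) = α(w + 5) + β. At w = -5: β = 3·(-5) + 3 = -12. Coeff of w: α = 3
Result: 3/(w + 5) - 12/(w + 5)²


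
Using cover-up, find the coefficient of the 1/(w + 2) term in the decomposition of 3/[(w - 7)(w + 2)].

Cover (w + 2), set w=-2: 3/((w - 7) at w=-2) = 3/(-9) = -1/3


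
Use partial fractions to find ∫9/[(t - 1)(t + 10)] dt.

Decompose: 9/[(t - 1)(t + 10)] = (9/11)/(t - 1) - (9/11)/(t + 10). Integrate each term: (9/11) ln|(t - 1)| - (9/11) ln|(t + 10)| + C


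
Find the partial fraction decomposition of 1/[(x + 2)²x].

Cover-up at x=0: R = 1/(0 + 2)² = 1/4. Cover-up at x=-2: Q = 1/(-2 - 0) = -1/2. Comparing x² coeff: P = -R = -1/4
Result: (-1/4)/(x + 2) - (1/2)/(x + 2)² + (1/4)/x


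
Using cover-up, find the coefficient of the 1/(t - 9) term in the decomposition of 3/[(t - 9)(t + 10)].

Cover (t - 9), set t=9: 3/((t + 10) at t=9) = 3/(19) = 3/19


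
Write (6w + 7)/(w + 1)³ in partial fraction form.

(6w + 7) = P(w + 1)² + Q(w + 1) + R. At w = -1: R = 6·(-1) + 7 = 1. Coefficients: P = 0, Q = 6
Result: 6/(w + 1)² + 1/(w + 1)³


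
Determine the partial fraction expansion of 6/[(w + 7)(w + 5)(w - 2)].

Using cover-up method: P = 1/3, Q = -3/7, R = 2/21
Result: (1/3)/(w + 7) - (3/7)/(w + 5) + (2/21)/(w - 2)


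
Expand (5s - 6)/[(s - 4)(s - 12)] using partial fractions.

At s=4: A = (5·4 - 6)/(4 - 12) = -7/4. At s=12: B = (5·12 - 6)/(12 - 4) = 27/4
Result: (-7/4)/(s - 4) + (27/4)/(s - 12)


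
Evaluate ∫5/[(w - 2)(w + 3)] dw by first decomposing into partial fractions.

Decompose: 5/[(w - 2)(w + 3)] = 1/(w - 2) - 1/(w + 3). Integrate each term: ln|(w - 2)| - ln|(w + 3)| + C


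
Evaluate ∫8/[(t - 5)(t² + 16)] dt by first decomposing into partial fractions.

Cover-up at t=5: A = 8/(5²+16) = 8/41. Coeff matching: B = -8/41, C = -40/41. Decomposition: (8/41)/(t - 5) - ((8/41)t + 40/41)/(t² + 16). Integrate: linear → ln, quadratic → (1/2)ln + arctan: (8/41) ln|(t - 5)| - (4/41) ln(t² + 16) - (10/41) arctan(t/4) + C


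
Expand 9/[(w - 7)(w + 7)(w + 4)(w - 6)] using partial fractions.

Using Heaviside cover-up: (9/154)/(w - 7) - (3/182)/(w + 7) + (3/110)/(w + 4) - (9/130)/(w - 6)


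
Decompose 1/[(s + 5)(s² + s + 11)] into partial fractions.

Cover-up at s = -5: A = 1/((-5)² + 1·(-5) + 11) = 1/31. Then B = -A = -1/31, C = -A·(1 - 5) = 4/31
Result: (1/31)/(s + 5) - ((1/31)s - 4/31)/(s² + s + 11)


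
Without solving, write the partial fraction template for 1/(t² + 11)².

Repeated quadratic factor: (Pt + Q)/(t² + 11) + (Rt + S)/(t² + 11)²


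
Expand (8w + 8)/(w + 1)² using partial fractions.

(8w + 8) = α(w + 1) + β. At w = -1: β = 8·(-1) + 8 = 0. Coeff of w: α = 8
Result: 8/(w + 1)


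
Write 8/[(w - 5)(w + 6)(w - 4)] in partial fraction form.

Using cover-up method: α = 8/11, β = 4/55, γ = -4/5
Result: (8/11)/(w - 5) + (4/55)/(w + 6) - (4/5)/(w - 4)


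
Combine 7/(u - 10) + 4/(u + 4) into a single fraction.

Common denominator (u - 10)(u + 4). Numerator: 7(u + 4) + 4(u - 10) = (7u + 28) + (4u - 40) = 11u - 12
Result: (11u - 12)/[(u - 10)(u + 4)]


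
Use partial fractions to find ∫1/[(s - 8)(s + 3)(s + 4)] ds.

Cover-up: A = 1/132, B = -1/11, C = 1/12. Decomposition: (1/132)/(s - 8) - (1/11)/(s + 3) + (1/12)/(s + 4). Integrate each term: (1/132) ln|(s - 8)| - (1/11) ln|(s + 3)| + (1/12) ln|(s + 4)| + C


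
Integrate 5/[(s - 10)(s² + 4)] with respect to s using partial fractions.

Cover-up at s=10: P = 5/(10²+4) = 5/104. Coeff matching: Q = -5/104, R = -25/52. Decomposition: (5/104)/(s - 10) - ((5/104)s + 25/52)/(s² + 4). Integrate: linear → ln, quadratic → (1/2)ln + arctan: (5/104) ln|(s - 10)| - (5/208) ln(s² + 4) - (25/104) arctan(s/2) + C


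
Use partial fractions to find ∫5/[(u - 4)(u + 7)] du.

Decompose: 5/[(u - 4)(u + 7)] = (5/11)/(u - 4) - (5/11)/(u + 7). Integrate each term: (5/11) ln|(u - 4)| - (5/11) ln|(u + 7)| + C


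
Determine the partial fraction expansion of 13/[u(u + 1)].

13/u(u + 1) = A/u + B/(u + 1). A = 13/(0 + 1) = 13, B = 13/(-1 - 0) = -13
Result: 13/u - 13/(u + 1)


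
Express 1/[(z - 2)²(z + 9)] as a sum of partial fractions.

Cover-up at z=-9: R = 1/(-9 - 2)² = 1/121. Cover-up at z=2: Q = 1/(2 + 9) = 1/11. Comparing z² coeff: P = -R = -1/121
Result: (-1/121)/(z - 2) + (1/11)/(z - 2)² + (1/121)/(z + 9)


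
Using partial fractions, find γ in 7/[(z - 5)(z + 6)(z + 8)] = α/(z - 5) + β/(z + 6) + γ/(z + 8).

Cover-up at z = -8: γ = 7/[(-8 - 5)(-8 + 6)] = 7/[(-13)(-2)] = 7/26


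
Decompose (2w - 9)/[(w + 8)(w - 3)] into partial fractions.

At w=-8: P = (2·(-8) - 9)/(-8 - 3) = 25/11. At w=3: Q = (2·3 - 9)/(3 + 8) = -3/11
Result: (25/11)/(w + 8) - (3/11)/(w - 3)


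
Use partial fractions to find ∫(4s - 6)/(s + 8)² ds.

Decompose: A = 4, B = 4·(-8) - 6 = -38, so (4s - 6)/(s + 8)² = 4/(s + 8) - 38/(s + 8)². Integrate: ∫ A/(s + 8) ds = 4 ln|(s + 8)|; ∫ B/(s + 8)² ds = 38/(s + 8). Sum: 4 ln|(s + 8)| + 38/(s + 8) + C


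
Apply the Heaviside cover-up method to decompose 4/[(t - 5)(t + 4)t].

Cover (t - 5), t=5: P = 4/[(5 + 4)(5 - 0)] = 4/45. Cover (t + 4), t=-4: Q = 4/[(-4 - 5)(-4 - 0)] = 1/9. Cover t, t=0: R = 4/[(0 - 5)(0 + 4)] = -1/5.
Result: (4/45)/(t - 5) + (1/9)/(t + 4) - (1/5)/t


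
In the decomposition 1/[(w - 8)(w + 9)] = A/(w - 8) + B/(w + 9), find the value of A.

Cover-up at w = 8: A = 1/(8 + 9) = 1/17


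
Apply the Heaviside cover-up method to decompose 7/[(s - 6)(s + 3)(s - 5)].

Cover (s - 6), s=6: A = 7/[(6 + 3)(6 - 5)] = 7/9. Cover (s + 3), s=-3: B = 7/[(-3 - 6)(-3 - 5)] = 7/72. Cover (s - 5), s=5: C = 7/[(5 - 6)(5 + 3)] = -7/8.
Result: (7/9)/(s - 6) + (7/72)/(s + 3) - (7/8)/(s - 5)


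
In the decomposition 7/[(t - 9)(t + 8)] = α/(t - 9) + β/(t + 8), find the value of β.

Cover-up at t = -8: β = 7/(-8 - 9) = -7/17


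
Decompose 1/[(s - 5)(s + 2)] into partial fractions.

1/(s - 5)(s + 2) = α/(s - 5) + β/(s + 2). α = 1/(5 + 2) = 1/7, β = 1/(-2 - 5) = -1/7
Result: (1/7)/(s - 5) - (1/7)/(s + 2)


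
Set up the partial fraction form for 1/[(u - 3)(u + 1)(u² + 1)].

Two linear + quadratic: α/(u - 3) + β/(u + 1) + (γu + δ)/(u² + 1)


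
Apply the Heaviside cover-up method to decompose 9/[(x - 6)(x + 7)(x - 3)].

Cover (x - 6), x=6: α = 9/[(6 + 7)(6 - 3)] = 3/13. Cover (x + 7), x=-7: β = 9/[(-7 - 6)(-7 - 3)] = 9/130. Cover (x - 3), x=3: γ = 9/[(3 - 6)(3 + 7)] = -3/10.
Result: (3/13)/(x - 6) + (9/130)/(x + 7) - (3/10)/(x - 3)


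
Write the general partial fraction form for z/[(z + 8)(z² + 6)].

Linear + irreducible quadratic: α/(z + 8) + (βz + γ)/(z² + 6)


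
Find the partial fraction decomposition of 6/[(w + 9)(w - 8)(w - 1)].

Using cover-up method: P = 3/85, Q = 6/119, R = -3/35
Result: (3/85)/(w + 9) + (6/119)/(w - 8) - (3/35)/(w - 1)


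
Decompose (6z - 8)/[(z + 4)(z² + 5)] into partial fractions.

At z=-4: α = (6·(-4) - 8)/((-4)² + 5) = -32/21. β = -α = 32/21, γ = 6 - (-4)·α = -2/21
Result: (-32/21)/(z + 4) + ((32/21)z - 2/21)/(z² + 5)


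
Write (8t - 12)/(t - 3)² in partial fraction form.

(8t - 12) = A(t - 3) + B. At t = 3: B = 8·3 - 12 = 12. Coeff of t: A = 8
Result: 8/(t - 3) + 12/(t - 3)²


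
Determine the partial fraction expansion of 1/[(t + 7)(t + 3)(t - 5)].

Using cover-up method: P = 1/48, Q = -1/32, R = 1/96
Result: (1/48)/(t + 7) - (1/32)/(t + 3) + (1/96)/(t - 5)


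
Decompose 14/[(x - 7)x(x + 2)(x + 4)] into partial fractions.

Using Heaviside cover-up: (2/99)/(x - 7) - (1/4)/x + (7/18)/(x + 2) - (7/44)/(x + 4)


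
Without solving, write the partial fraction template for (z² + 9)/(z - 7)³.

Repeated linear factor (power 3): P/(z - 7) + Q/(z - 7)² + R/(z - 7)³


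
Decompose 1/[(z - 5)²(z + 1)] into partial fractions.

Cover-up at z=-1: R = 1/(-1 - 5)² = 1/36. Cover-up at z=5: Q = 1/(5 + 1) = 1/6. Comparing z² coeff: P = -R = -1/36
Result: (-1/36)/(z - 5) + (1/6)/(z - 5)² + (1/36)/(z + 1)


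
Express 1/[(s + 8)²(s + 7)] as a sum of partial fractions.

Cover-up at s=-7: C = 1/(-7 + 8)² = 1. Cover-up at s=-8: B = 1/(-8 + 7) = -1. Comparing s² coeff: A = -C = -1
Result: -1/(s + 8) - 1/(s + 8)² + 1/(s + 7)


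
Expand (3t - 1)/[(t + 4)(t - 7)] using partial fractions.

At t=-4: P = (3·(-4) - 1)/(-4 - 7) = 13/11. At t=7: Q = (3·7 - 1)/(7 + 4) = 20/11
Result: (13/11)/(t + 4) + (20/11)/(t - 7)


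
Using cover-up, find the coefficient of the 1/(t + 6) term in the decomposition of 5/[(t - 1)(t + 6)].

Cover (t + 6), set t=-6: 5/((t - 1) at t=-6) = 5/(-7) = -5/7


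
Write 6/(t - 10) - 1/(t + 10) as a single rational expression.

Common denominator (t - 10)(t + 10). Numerator: 6(t + 10) - 1(t - 10) = (6t + 60) - (t - 10) = 5t + 70
Result: (5t + 70)/[(t - 10)(t + 10)]


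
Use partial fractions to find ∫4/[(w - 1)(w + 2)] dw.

Decompose: 4/[(w - 1)(w + 2)] = (4/3)/(w - 1) - (4/3)/(w + 2). Integrate each term: (4/3) ln|(w - 1)| - (4/3) ln|(w + 2)| + C


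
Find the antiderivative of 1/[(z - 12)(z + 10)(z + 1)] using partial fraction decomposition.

Cover-up: A = 1/286, B = 1/198, C = -1/117. Decomposition: (1/286)/(z - 12) + (1/198)/(z + 10) - (1/117)/(z + 1). Integrate each term: (1/286) ln|(z - 12)| + (1/198) ln|(z + 10)| - (1/117) ln|(z + 1)| + C


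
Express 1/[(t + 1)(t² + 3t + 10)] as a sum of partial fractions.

Cover-up at t = -1: A = 1/((-1)² + 3·(-1) + 10) = 1/8. Then B = -A = -1/8, C = -A·(3 - 1) = -1/4
Result: (1/8)/(t + 1) - ((1/8)t + 1/4)/(t² + 3t + 10)


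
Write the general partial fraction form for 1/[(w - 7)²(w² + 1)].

Repeated linear + quadratic: P/(w - 7) + Q/(w - 7)² + (Rw + S)/(w² + 1)


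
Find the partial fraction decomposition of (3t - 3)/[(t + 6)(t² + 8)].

At t=-6: A = (3·(-6) - 3)/((-6)² + 8) = -21/44. B = -A = 21/44, C = 3 - (-6)·A = 3/22
Result: (-21/44)/(t + 6) + ((21/44)t + 3/22)/(t² + 8)


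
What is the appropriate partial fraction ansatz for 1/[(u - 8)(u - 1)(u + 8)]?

Three distinct linear factors: A/(u - 8) + B/(u - 1) + C/(u + 8)


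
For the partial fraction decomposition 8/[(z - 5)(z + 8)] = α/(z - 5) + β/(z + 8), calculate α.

Cover-up at z = 5: α = 8/(5 + 8) = 8/13


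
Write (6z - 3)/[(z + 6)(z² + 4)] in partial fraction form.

At z=-6: α = (6·(-6) - 3)/((-6)² + 4) = -39/40. β = -α = 39/40, γ = 6 - (-6)·α = 3/20
Result: (-39/40)/(z + 6) + ((39/40)z + 3/20)/(z² + 4)


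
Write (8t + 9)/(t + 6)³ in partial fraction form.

(8t + 9) = P(t + 6)² + Q(t + 6) + R. At t = -6: R = 8·(-6) + 9 = -39. Coefficients: P = 0, Q = 8
Result: 8/(t + 6)² - 39/(t + 6)³


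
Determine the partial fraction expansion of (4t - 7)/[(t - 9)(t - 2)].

At t=9: A = (4·9 - 7)/(9 - 2) = 29/7. At t=2: B = (4·2 - 7)/(2 - 9) = -1/7
Result: (29/7)/(t - 9) - (1/7)/(t - 2)


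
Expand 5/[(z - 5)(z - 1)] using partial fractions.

5/(z - 5)(z - 1) = α/(z - 5) + β/(z - 1). α = 5/(5 - 1) = 5/4, β = 5/(1 - 5) = -5/4
Result: (5/4)/(z - 5) - (5/4)/(z - 1)


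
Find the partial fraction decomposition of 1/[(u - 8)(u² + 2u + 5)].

Cover-up at u = 8: α = 1/(8² + 2·8 + 5) = 1/85. Then β = -α = -1/85, γ = -α·(2 + 8) = -2/17
Result: (1/85)/(u - 8) - ((1/85)u + 2/17)/(u² + 2u + 5)


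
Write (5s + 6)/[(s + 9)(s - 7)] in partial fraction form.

At s=-9: A = (5·(-9) + 6)/(-9 - 7) = 39/16. At s=7: B = (5·7 + 6)/(7 + 9) = 41/16
Result: (39/16)/(s + 9) + (41/16)/(s - 7)


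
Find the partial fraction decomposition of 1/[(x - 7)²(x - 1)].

Cover-up at x=1: γ = 1/(1 - 7)² = 1/36. Cover-up at x=7: β = 1/(7 - 1) = 1/6. Comparing x² coeff: α = -γ = -1/36
Result: (-1/36)/(x - 7) + (1/6)/(x - 7)² + (1/36)/(x - 1)


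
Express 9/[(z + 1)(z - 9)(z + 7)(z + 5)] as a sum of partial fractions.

Using Heaviside cover-up: (-3/80)/(z + 1) + (9/2240)/(z - 9) - (3/64)/(z + 7) + (9/112)/(z + 5)


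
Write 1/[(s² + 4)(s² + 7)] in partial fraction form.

Coefficient matching gives α = γ = 0, β = 1/(7-4) = 1/3, δ = -β = -1/3
Result: (1/3)/(s² + 4) - (1/3)/(s² + 7)


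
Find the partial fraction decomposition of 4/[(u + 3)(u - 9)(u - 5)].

Using cover-up method: A = 1/24, B = 1/12, C = -1/8
Result: (1/24)/(u + 3) + (1/12)/(u - 9) - (1/8)/(u - 5)


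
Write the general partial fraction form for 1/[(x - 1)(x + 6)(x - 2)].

Three distinct linear factors: α/(x - 1) + β/(x + 6) + γ/(x - 2)


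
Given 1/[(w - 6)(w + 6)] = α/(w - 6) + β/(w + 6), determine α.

Cover-up at w = 6: α = 1/(6 + 6) = 1/12


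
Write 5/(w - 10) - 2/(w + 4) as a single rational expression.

Common denominator (w - 10)(w + 4). Numerator: 5(w + 4) - 2(w - 10) = (5w + 20) - (2w - 20) = 3w + 40
Result: (3w + 40)/[(w - 10)(w + 4)]


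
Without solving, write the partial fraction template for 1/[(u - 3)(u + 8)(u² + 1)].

Two linear + quadratic: P/(u - 3) + Q/(u + 8) + (Ru + S)/(u² + 1)


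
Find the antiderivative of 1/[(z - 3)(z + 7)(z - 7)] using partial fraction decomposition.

Cover-up: α = -1/40, β = 1/140, γ = 1/56. Decomposition: (-1/40)/(z - 3) + (1/140)/(z + 7) + (1/56)/(z - 7). Integrate each term: (-1/40) ln|(z - 3)| + (1/140) ln|(z + 7)| + (1/56) ln|(z - 7)| + C


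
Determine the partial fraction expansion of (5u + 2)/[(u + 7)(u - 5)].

At u=-7: P = (5·(-7) + 2)/(-7 - 5) = 11/4. At u=5: Q = (5·5 + 2)/(5 + 7) = 9/4
Result: (11/4)/(u + 7) + (9/4)/(u - 5)


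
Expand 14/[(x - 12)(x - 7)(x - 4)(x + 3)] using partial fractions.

Using Heaviside cover-up: (7/300)/(x - 12) - (7/75)/(x - 7) + (1/12)/(x - 4) - (1/75)/(x + 3)


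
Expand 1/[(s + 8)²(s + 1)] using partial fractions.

Cover-up at s=-1: γ = 1/(-1 + 8)² = 1/49. Cover-up at s=-8: β = 1/(-8 + 1) = -1/7. Comparing s² coeff: α = -γ = -1/49
Result: (-1/49)/(s + 8) - (1/7)/(s + 8)² + (1/49)/(s + 1)


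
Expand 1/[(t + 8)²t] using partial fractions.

Cover-up at t=0: γ = 1/(0 + 8)² = 1/64. Cover-up at t=-8: β = 1/(-8 - 0) = -1/8. Comparing t² coeff: α = -γ = -1/64
Result: (-1/64)/(t + 8) - (1/8)/(t + 8)² + (1/64)/t


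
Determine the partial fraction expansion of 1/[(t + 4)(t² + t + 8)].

Cover-up at t = -4: P = 1/((-4)² + 1·(-4) + 8) = 1/20. Then Q = -P = -1/20, R = -P·(1 - 4) = 3/20
Result: (1/20)/(t + 4) - ((1/20)t - 3/20)/(t² + t + 8)


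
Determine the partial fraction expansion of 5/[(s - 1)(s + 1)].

5/(s - 1)(s + 1) = α/(s - 1) + β/(s + 1). α = 5/(1 + 1) = 5/2, β = 5/(-1 - 1) = -5/2
Result: (5/2)/(s - 1) - (5/2)/(s + 1)


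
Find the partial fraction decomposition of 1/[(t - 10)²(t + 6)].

Cover-up at t=-6: γ = 1/(-6 - 10)² = 1/256. Cover-up at t=10: β = 1/(10 + 6) = 1/16. Comparing t² coeff: α = -γ = -1/256
Result: (-1/256)/(t - 10) + (1/16)/(t - 10)² + (1/256)/(t + 6)


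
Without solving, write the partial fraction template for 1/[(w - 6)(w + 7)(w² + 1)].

Two linear + quadratic: A/(w - 6) + B/(w + 7) + (Cw + D)/(w² + 1)


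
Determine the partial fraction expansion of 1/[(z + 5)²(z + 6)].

Cover-up at z=-6: C = 1/(-6 + 5)² = 1. Cover-up at z=-5: B = 1/(-5 + 6) = 1. Comparing z² coeff: A = -C = -1
Result: -1/(z + 5) + 1/(z + 5)² + 1/(z + 6)


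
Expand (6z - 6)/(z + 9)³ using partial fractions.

(6z - 6) = α(z + 9)² + β(z + 9) + γ. At z = -9: γ = 6·(-9) - 6 = -60. Coefficients: α = 0, β = 6
Result: 6/(z + 9)² - 60/(z + 9)³


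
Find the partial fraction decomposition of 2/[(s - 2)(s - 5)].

2/(s - 2)(s - 5) = P/(s - 2) + Q/(s - 5). P = 2/(2 - 5) = -2/3, Q = 2/(5 - 2) = 2/3
Result: (-2/3)/(s - 2) + (2/3)/(s - 5)


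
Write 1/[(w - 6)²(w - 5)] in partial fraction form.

Cover-up at w=5: R = 1/(5 - 6)² = 1. Cover-up at w=6: Q = 1/(6 - 5) = 1. Comparing w² coeff: P = -R = -1
Result: -1/(w - 6) + 1/(w - 6)² + 1/(w - 5)


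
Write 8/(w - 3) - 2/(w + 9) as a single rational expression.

Common denominator (w - 3)(w + 9). Numerator: 8(w + 9) - 2(w - 3) = (8w + 72) - (2w - 6) = 6w + 78
Result: (6w + 78)/[(w - 3)(w + 9)]


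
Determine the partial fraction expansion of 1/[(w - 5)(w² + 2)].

Cover-up at w = 5: A = 1/(5² + 2) = 1/27. Then B = -A = -1/27, C = -A·(0 + 5) = -5/27
Result: (1/27)/(w - 5) - ((1/27)w + 5/27)/(w² + 2)


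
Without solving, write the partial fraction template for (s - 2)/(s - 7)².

Repeated linear factor: A/(s - 7) + B/(s - 7)²


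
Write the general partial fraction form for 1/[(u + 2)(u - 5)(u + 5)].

Three distinct linear factors: A/(u + 2) + B/(u - 5) + C/(u + 5)


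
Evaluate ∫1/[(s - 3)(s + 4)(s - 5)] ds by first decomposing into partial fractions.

Cover-up: A = -1/14, B = 1/63, C = 1/18. Decomposition: (-1/14)/(s - 3) + (1/63)/(s + 4) + (1/18)/(s - 5). Integrate each term: (-1/14) ln|(s - 3)| + (1/63) ln|(s + 4)| + (1/18) ln|(s - 5)| + C


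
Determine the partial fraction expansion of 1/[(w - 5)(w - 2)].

1/(w - 5)(w - 2) = A/(w - 5) + B/(w - 2). A = 1/(5 - 2) = 1/3, B = 1/(2 - 5) = -1/3
Result: (1/3)/(w - 5) - (1/3)/(w - 2)


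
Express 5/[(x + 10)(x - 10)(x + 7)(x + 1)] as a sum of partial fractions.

Using Heaviside cover-up: (-1/108)/(x + 10) + (1/748)/(x - 10) + (5/306)/(x + 7) - (5/594)/(x + 1)


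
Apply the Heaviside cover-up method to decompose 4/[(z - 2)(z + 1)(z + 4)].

Cover (z - 2), z=2: P = 4/[(2 + 1)(2 + 4)] = 2/9. Cover (z + 1), z=-1: Q = 4/[(-1 - 2)(-1 + 4)] = -4/9. Cover (z + 4), z=-4: R = 4/[(-4 - 2)(-4 + 1)] = 2/9.
Result: (2/9)/(z - 2) - (4/9)/(z + 1) + (2/9)/(z + 4)


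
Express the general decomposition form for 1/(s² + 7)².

Repeated quadratic factor: (As + B)/(s² + 7) + (Cs + D)/(s² + 7)²


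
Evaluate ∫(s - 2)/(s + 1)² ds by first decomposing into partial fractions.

Decompose: α = 1, β = 1·(-1) - 2 = -3, so (s - 2)/(s + 1)² = 1/(s + 1) - 3/(s + 1)². Integrate: ∫ α/(s + 1) ds = ln|(s + 1)|; ∫ β/(s + 1)² ds = 3/(s + 1). Sum: ln|(s + 1)| + 3/(s + 1) + C


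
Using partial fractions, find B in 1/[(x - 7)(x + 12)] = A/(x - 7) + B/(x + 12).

Cover-up at x = -12: B = 1/(-12 - 7) = -1/19


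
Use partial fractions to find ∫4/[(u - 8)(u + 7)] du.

Decompose: 4/[(u - 8)(u + 7)] = (4/15)/(u - 8) - (4/15)/(u + 7). Integrate each term: (4/15) ln|(u - 8)| - (4/15) ln|(u + 7)| + C


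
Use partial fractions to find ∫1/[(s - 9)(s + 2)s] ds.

Cover-up: P = 1/99, Q = 1/22, R = -1/18. Decomposition: (1/99)/(s - 9) + (1/22)/(s + 2) - (1/18)/s. Integrate each term: (1/99) ln|(s - 9)| + (1/22) ln|(s + 2)| - (1/18) ln|s| + C


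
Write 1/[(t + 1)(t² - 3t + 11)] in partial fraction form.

Cover-up at t = -1: P = 1/((-1)² - 3·(-1) + 11) = 1/15. Then Q = -P = -1/15, R = -P·(-3 - 1) = 4/15
Result: (1/15)/(t + 1) - ((1/15)t - 4/15)/(t² - 3t + 11)


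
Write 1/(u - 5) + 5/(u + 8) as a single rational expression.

Common denominator (u - 5)(u + 8). Numerator: 1(u + 8) + 5(u - 5) = (u + 8) + (5u - 25) = 6u - 17
Result: (6u - 17)/[(u - 5)(u + 8)]


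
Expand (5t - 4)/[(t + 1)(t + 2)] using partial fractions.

At t=-1: P = (5·(-1) - 4)/(-1 + 2) = -9. At t=-2: Q = (5·(-2) - 4)/(-2 + 1) = 14
Result: -9/(t + 1) + 14/(t + 2)


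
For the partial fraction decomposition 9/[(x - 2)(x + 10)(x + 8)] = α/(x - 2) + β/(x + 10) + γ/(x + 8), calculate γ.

Cover-up at x = -8: γ = 9/[(-8 - 2)(-8 + 10)] = 9/[(-10)(2)] = -9/20


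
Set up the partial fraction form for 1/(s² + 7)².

Repeated quadratic factor: (Ps + Q)/(s² + 7) + (Rs + S)/(s² + 7)²


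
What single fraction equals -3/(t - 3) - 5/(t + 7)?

Common denominator (t - 3)(t + 7). Numerator: -3(t + 7) - 5(t - 3) = (-3t - 21) - (5t - 15) = -8t - 6
Result: (-8t - 6)/[(t - 3)(t + 7)]


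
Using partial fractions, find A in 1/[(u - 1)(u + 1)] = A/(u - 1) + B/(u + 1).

Cover-up at u = 1: A = 1/(1 + 1) = 1/2


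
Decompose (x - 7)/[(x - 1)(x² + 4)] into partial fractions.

At x=1: A = (1·1 - 7)/(1² + 4) = -6/5. B = -A = 6/5, C = 1 - 1·A = 11/5
Result: (-6/5)/(x - 1) + ((6/5)x + 11/5)/(x² + 4)


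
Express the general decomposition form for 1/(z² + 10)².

Repeated quadratic factor: (αz + β)/(z² + 10) + (γz + δ)/(z² + 10)²


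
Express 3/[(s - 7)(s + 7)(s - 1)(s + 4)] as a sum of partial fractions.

Using Heaviside cover-up: (1/308)/(s - 7) - (1/112)/(s + 7) - (1/80)/(s - 1) + (1/55)/(s + 4)


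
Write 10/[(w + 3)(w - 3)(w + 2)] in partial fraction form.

Using cover-up method: P = 5/3, Q = 1/3, R = -2
Result: (5/3)/(w + 3) + (1/3)/(w - 3) - 2/(w + 2)
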